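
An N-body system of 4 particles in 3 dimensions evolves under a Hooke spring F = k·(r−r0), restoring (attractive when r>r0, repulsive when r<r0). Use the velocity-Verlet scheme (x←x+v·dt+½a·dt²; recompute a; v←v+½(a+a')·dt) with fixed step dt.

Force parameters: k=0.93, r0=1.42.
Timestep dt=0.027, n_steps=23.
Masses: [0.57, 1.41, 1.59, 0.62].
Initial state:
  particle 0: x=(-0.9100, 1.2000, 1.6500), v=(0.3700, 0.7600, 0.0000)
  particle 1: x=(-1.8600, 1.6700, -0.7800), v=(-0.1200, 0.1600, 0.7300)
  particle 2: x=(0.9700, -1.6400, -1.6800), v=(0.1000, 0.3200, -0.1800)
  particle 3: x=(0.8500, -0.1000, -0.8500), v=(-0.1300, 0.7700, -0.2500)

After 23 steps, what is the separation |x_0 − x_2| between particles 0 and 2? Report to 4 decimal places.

step 0: x0=(-0.9100, 1.2000, 1.6500) x1=(-1.8600, 1.6700, -0.7800) x2=(0.9700, -1.6400, -1.6800) x3=(0.8500, -0.1000, -0.8500)
step 1: x0=(-0.8989, 1.2190, 1.6471) x1=(-1.8623, 1.6735, -0.7602) x2=(0.9720, -1.6304, -1.6842) x3=(0.8451, -0.0784, -0.8560)
step 2: x0=(-0.8856, 1.2350, 1.6384) x1=(-1.8627, 1.6753, -0.7401) x2=(0.9726, -1.6188, -1.6871) x3=(0.8375, -0.0553, -0.8606)
step 3: x0=(-0.8700, 1.2480, 1.6239) x1=(-1.8613, 1.6755, -0.7199) x2=(0.9718, -1.6054, -1.6886) x3=(0.8272, -0.0306, -0.8638)
step 4: x0=(-0.8524, 1.2580, 1.6037) x1=(-1.8580, 1.6741, -0.6996) x2=(0.9697, -1.5899, -1.6888) x3=(0.8143, -0.0045, -0.8654)
step 5: x0=(-0.8326, 1.2650, 1.5780) x1=(-1.8529, 1.6711, -0.6791) x2=(0.9661, -1.5725, -1.6876) x3=(0.7988, 0.0230, -0.8657)
step 6: x0=(-0.8108, 1.2690, 1.5467) x1=(-1.8459, 1.6665, -0.6585) x2=(0.9612, -1.5533, -1.6851) x3=(0.7807, 0.0520, -0.8646)
step 7: x0=(-0.7870, 1.2701, 1.5101) x1=(-1.8372, 1.6603, -0.6379) x2=(0.9550, -1.5320, -1.6813) x3=(0.7602, 0.0822, -0.8621)
step 8: x0=(-0.7613, 1.2684, 1.4683) x1=(-1.8266, 1.6526, -0.6172) x2=(0.9474, -1.5089, -1.6761) x3=(0.7372, 0.1136, -0.8582)
step 9: x0=(-0.7338, 1.2638, 1.4215) x1=(-1.8143, 1.6435, -0.5965) x2=(0.9385, -1.4840, -1.6697) x3=(0.7120, 0.1462, -0.8531)
step 10: x0=(-0.7046, 1.2565, 1.3699) x1=(-1.8003, 1.6329, -0.5759) x2=(0.9283, -1.4571, -1.6620) x3=(0.6847, 0.1799, -0.8468)
step 11: x0=(-0.6737, 1.2465, 1.3136) x1=(-1.7846, 1.6209, -0.5553) x2=(0.9168, -1.4285, -1.6530) x3=(0.6552, 0.2146, -0.8393)
step 12: x0=(-0.6412, 1.2340, 1.2530) x1=(-1.7672, 1.6075, -0.5349) x2=(0.9041, -1.3981, -1.6427) x3=(0.6238, 0.2501, -0.8307)
step 13: x0=(-0.6073, 1.2190, 1.1882) x1=(-1.7483, 1.5927, -0.5145) x2=(0.8901, -1.3659, -1.6313) x3=(0.5905, 0.2865, -0.8212)
step 14: x0=(-0.5720, 1.2017, 1.1196) x1=(-1.7278, 1.5767, -0.4943) x2=(0.8750, -1.3320, -1.6187) x3=(0.5555, 0.3235, -0.8107)
step 15: x0=(-0.5355, 1.1821, 1.0473) x1=(-1.7059, 1.5595, -0.4743) x2=(0.8587, -1.2964, -1.6049) x3=(0.5190, 0.3611, -0.7994)
step 16: x0=(-0.4979, 1.1604, 0.9717) x1=(-1.6825, 1.5410, -0.4546) x2=(0.8414, -1.2592, -1.5900) x3=(0.4811, 0.3992, -0.7874)
step 17: x0=(-0.4592, 1.1367, 0.8931) x1=(-1.6578, 1.5215, -0.4350) x2=(0.8229, -1.2204, -1.5741) x3=(0.4418, 0.4377, -0.7749)
step 18: x0=(-0.4195, 1.1112, 0.8117) x1=(-1.6318, 1.5008, -0.4158) x2=(0.8034, -1.1801, -1.5571) x3=(0.4015, 0.4764, -0.7618)
step 19: x0=(-0.3791, 1.0840, 0.7279) x1=(-1.6045, 1.4791, -0.3968) x2=(0.7828, -1.1383, -1.5391) x3=(0.3602, 0.5153, -0.7484)
step 20: x0=(-0.3379, 1.0551, 0.6420) x1=(-1.5761, 1.4564, -0.3782) x2=(0.7614, -1.0951, -1.5202) x3=(0.3181, 0.5542, -0.7348)
step 21: x0=(-0.2961, 1.0249, 0.5543) x1=(-1.5466, 1.4328, -0.3598) x2=(0.7390, -1.0505, -1.5004) x3=(0.2753, 0.5931, -0.7210)
step 22: x0=(-0.2538, 0.9933, 0.4650) x1=(-1.5162, 1.4083, -0.3418) x2=(0.7157, -1.0047, -1.4797) x3=(0.2320, 0.6319, -0.7073)
step 23: x0=(-0.2111, 0.9606, 0.3747) x1=(-1.4848, 1.3831, -0.3242) x2=(0.6916, -0.9576, -1.4582) x3=(0.1884, 0.6704, -0.6939)

2.8025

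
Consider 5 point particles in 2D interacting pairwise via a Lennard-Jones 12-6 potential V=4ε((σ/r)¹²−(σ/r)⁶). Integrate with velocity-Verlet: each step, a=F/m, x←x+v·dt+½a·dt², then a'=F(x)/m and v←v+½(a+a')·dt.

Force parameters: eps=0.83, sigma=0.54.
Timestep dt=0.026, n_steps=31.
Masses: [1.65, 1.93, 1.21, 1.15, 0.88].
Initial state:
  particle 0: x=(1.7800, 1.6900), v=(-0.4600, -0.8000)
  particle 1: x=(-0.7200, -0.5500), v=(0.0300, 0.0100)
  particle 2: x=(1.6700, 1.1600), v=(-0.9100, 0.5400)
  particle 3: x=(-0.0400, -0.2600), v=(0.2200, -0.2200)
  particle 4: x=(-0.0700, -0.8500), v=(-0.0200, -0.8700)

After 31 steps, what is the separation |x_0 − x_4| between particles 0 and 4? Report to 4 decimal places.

step 0: x0=(1.7800, 1.6900) x1=(-0.7200, -0.5500) x2=(1.6700, 1.1600) x3=(-0.0400, -0.2600) x4=(-0.0700, -0.8500)
step 1: x0=(1.7695, 1.6763) x1=(-0.7182, -0.5498) x2=(1.6443, 1.1644) x3=(-0.0350, -0.2651) x4=(-0.0717, -0.8734)
step 2: x0=(1.7646, 1.6855) x1=(-0.7146, -0.5497) x2=(1.6110, 1.1375) x3=(-0.0316, -0.2711) x4=(-0.0755, -0.8953)
step 3: x0=(1.7610, 1.6993) x1=(-0.7091, -0.5497) x2=(1.5759, 1.1043) x3=(-0.0298, -0.2791) x4=(-0.0813, -0.9143)
step 4: x0=(1.7572, 1.7123) x1=(-0.7016, -0.5499) x2=(1.5412, 1.0722) x3=(-0.0298, -0.2895) x4=(-0.0890, -0.9298)
step 5: x0=(1.7529, 1.7239) x1=(-0.6922, -0.5502) x2=(1.5071, 1.0421) x3=(-0.0317, -0.3025) x4=(-0.0984, -0.9416)
step 6: x0=(1.7481, 1.7344) x1=(-0.6808, -0.5508) x2=(1.4736, 1.0135) x3=(-0.0356, -0.3180) x4=(-0.1098, -0.9495)
step 7: x0=(1.7430, 1.7439) x1=(-0.6671, -0.5516) x2=(1.4406, 0.9862) x3=(-0.0418, -0.3360) x4=(-0.1230, -0.9537)
step 8: x0=(1.7377, 1.7528) x1=(-0.6512, -0.5528) x2=(1.4079, 0.9598) x3=(-0.0501, -0.3559) x4=(-0.1384, -0.9545)
step 9: x0=(1.7322, 1.7611) x1=(-0.6334, -0.5545) x2=(1.3755, 0.9340) x3=(-0.0600, -0.3762) x4=(-0.1559, -0.9539)
step 10: x0=(1.7265, 1.7692) x1=(-0.6154, -0.5567) x2=(1.3432, 0.9087) x3=(-0.0688, -0.3935) x4=(-0.1751, -0.9559)
step 11: x0=(1.7206, 1.7770) x1=(-0.6017, -0.5595) x2=(1.3112, 0.8837) x3=(-0.0703, -0.4032) x4=(-0.1945, -0.9668)
step 12: x0=(1.7147, 1.7846) x1=(-0.5975, -0.5623) x2=(1.2792, 0.8590) x3=(-0.0583, -0.4046) x4=(-0.2106, -0.9881)
step 13: x0=(1.7088, 1.7920) x1=(-0.6008, -0.5645) x2=(1.2474, 0.8345) x3=(-0.0371, -0.4031) x4=(-0.2223, -1.0148)
step 14: x0=(1.7027, 1.7993) x1=(-0.6066, -0.5661) x2=(1.2156, 0.8102) x3=(-0.0139, -0.4025) x4=(-0.2313, -1.0416)
step 15: x0=(1.6967, 1.8066) x1=(-0.6119, -0.5675) x2=(1.1839, 0.7860) x3=(0.0079, -0.4042) x4=(-0.2394, -1.0657)
step 16: x0=(1.6906, 1.8137) x1=(-0.6158, -0.5692) x2=(1.1522, 0.7618) x3=(0.0273, -0.4082) x4=(-0.2475, -1.0862)
step 17: x0=(1.6844, 1.8208) x1=(-0.6178, -0.5714) x2=(1.1205, 0.7378) x3=(0.0439, -0.4144) x4=(-0.2560, -1.1027)
step 18: x0=(1.6783, 1.8279) x1=(-0.6179, -0.5743) x2=(1.0889, 0.7137) x3=(0.0578, -0.4225) x4=(-0.2651, -1.1153)
step 19: x0=(1.6721, 1.8349) x1=(-0.6162, -0.5778) x2=(1.0573, 0.6898) x3=(0.0691, -0.4323) x4=(-0.2748, -1.1241)
step 20: x0=(1.6659, 1.8419) x1=(-0.6127, -0.5821) x2=(1.0256, 0.6658) x3=(0.0778, -0.4437) x4=(-0.2851, -1.1291)
step 21: x0=(1.6597, 1.8489) x1=(-0.6075, -0.5871) x2=(0.9940, 0.6418) x3=(0.0839, -0.4567) x4=(-0.2957, -1.1307)
step 22: x0=(1.6535, 1.8559) x1=(-0.6007, -0.5925) x2=(0.9624, 0.6179) x3=(0.0874, -0.4713) x4=(-0.3064, -1.1291)
step 23: x0=(1.6472, 1.8628) x1=(-0.5925, -0.5980) x2=(0.9308, 0.5940) x3=(0.0881, -0.4873) x4=(-0.3165, -1.1254)
step 24: x0=(1.6410, 1.8697) x1=(-0.5834, -0.6027) x2=(0.8992, 0.5700) x3=(0.0860, -0.5050) x4=(-0.3247, -1.1214)
step 25: x0=(1.6348, 1.8767) x1=(-0.5742, -0.6049) x2=(0.8675, 0.5460) x3=(0.0809, -0.5243) x4=(-0.3293, -1.1204)
step 26: x0=(1.6285, 1.8836) x1=(-0.5653, -0.6036) x2=(0.8359, 0.5221) x3=(0.0726, -0.5454) x4=(-0.3290, -1.1250)
step 27: x0=(1.6223, 1.8905) x1=(-0.5568, -0.5990) x2=(0.8042, 0.4980) x3=(0.0613, -0.5682) x4=(-0.3240, -1.1344)
step 28: x0=(1.6160, 1.8974) x1=(-0.5484, -0.5926) x2=(0.7725, 0.4740) x3=(0.0480, -0.5928) x4=(-0.3158, -1.1454)
step 29: x0=(1.6098, 1.9043) x1=(-0.5409, -0.5858) x2=(0.7407, 0.4499) x3=(0.0345, -0.6192) x4=(-0.3058, -1.1548)
step 30: x0=(1.6035, 1.9112) x1=(-0.5360, -0.5793) x2=(0.7089, 0.4258) x3=(0.0251, -0.6472) x4=(-0.2949, -1.1614)
step 31: x0=(1.5973, 1.9180) x1=(-0.5357, -0.5730) x2=(0.6771, 0.4016) x3=(0.0238, -0.6762) x4=(-0.2848, -1.1663)

3.6132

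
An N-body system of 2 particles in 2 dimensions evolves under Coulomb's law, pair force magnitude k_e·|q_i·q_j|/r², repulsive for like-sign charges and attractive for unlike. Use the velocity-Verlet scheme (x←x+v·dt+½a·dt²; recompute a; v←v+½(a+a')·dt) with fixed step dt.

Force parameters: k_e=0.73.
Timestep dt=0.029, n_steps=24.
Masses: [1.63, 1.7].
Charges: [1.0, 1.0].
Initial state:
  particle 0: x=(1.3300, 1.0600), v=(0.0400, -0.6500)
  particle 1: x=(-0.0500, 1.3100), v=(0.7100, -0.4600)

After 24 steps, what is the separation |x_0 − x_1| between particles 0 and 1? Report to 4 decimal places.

step 0: x0=(1.3300, 1.0600) x1=(-0.0500, 1.3100)
step 1: x0=(1.3313, 1.0411) x1=(-0.0295, 1.2967)
step 2: x0=(1.3327, 1.0222) x1=(-0.0092, 1.2834)
step 3: x0=(1.3343, 1.0033) x1=(0.0109, 1.2701)
step 4: x0=(1.3362, 0.9843) x1=(0.0309, 1.2569)
step 5: x0=(1.3382, 0.9653) x1=(0.0506, 1.2438)
step 6: x0=(1.3405, 0.9462) x1=(0.0701, 1.2306)
step 7: x0=(1.3430, 0.9271) x1=(0.0895, 1.2175)
step 8: x0=(1.3457, 0.9079) x1=(0.1086, 1.2045)
step 9: x0=(1.3486, 0.8887) x1=(0.1274, 1.1915)
step 10: x0=(1.3518, 0.8694) x1=(0.1461, 1.1786)
step 11: x0=(1.3552, 0.8501) x1=(0.1646, 1.1657)
step 12: x0=(1.3588, 0.8307) x1=(0.1828, 1.1529)
step 13: x0=(1.3627, 0.8112) x1=(0.2008, 1.1402)
step 14: x0=(1.3669, 0.7916) x1=(0.2185, 1.1275)
step 15: x0=(1.3712, 0.7720) x1=(0.2360, 1.1149)
step 16: x0=(1.3759, 0.7523) x1=(0.2532, 1.1024)
step 17: x0=(1.3808, 0.7325) x1=(0.2703, 1.0899)
step 18: x0=(1.3859, 0.7127) x1=(0.2870, 1.0776)
step 19: x0=(1.3914, 0.6927) x1=(0.3035, 1.0653)
step 20: x0=(1.3971, 0.6727) x1=(0.3197, 1.0531)
step 21: x0=(1.4030, 0.6526) x1=(0.3357, 1.0410)
step 22: x0=(1.4093, 0.6323) x1=(0.3514, 1.0290)
step 23: x0=(1.4158, 0.6120) x1=(0.3669, 1.0171)
step 24: x0=(1.4226, 0.5915) x1=(0.3821, 1.0053)

1.1198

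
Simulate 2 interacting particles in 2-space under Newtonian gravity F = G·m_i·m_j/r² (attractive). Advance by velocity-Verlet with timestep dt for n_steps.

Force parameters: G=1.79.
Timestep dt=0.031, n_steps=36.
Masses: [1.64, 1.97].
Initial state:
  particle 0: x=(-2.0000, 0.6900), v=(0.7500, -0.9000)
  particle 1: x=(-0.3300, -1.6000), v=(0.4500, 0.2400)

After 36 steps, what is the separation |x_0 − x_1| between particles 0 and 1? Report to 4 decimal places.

0.8596

step 0: x0=(-2.0000, 0.6900) x1=(-0.3300, -1.6000)
step 1: x0=(-1.9766, 0.6619) x1=(-0.3162, -1.5924)
step 2: x0=(-1.9530, 0.6335) x1=(-0.3025, -1.5845)
step 3: x0=(-1.9291, 0.6047) x1=(-0.2891, -1.5764)
step 4: x0=(-1.9049, 0.5756) x1=(-0.2759, -1.5679)
step 5: x0=(-1.8805, 0.5461) x1=(-0.2630, -1.5591)
step 6: x0=(-1.8557, 0.5162) x1=(-0.2503, -1.5500)
step 7: x0=(-1.8307, 0.4859) x1=(-0.2378, -1.5406)
step 8: x0=(-1.8053, 0.4552) x1=(-0.2256, -1.5308)
step 9: x0=(-1.7796, 0.4241) x1=(-0.2137, -1.5208)
step 10: x0=(-1.7536, 0.3926) x1=(-0.2021, -1.5103)
step 11: x0=(-1.7272, 0.3607) x1=(-0.1907, -1.4995)
step 12: x0=(-1.7005, 0.3283) x1=(-0.1797, -1.4883)
step 13: x0=(-1.6733, 0.2954) x1=(-0.1690, -1.4767)
step 14: x0=(-1.6458, 0.2621) x1=(-0.1586, -1.4647)
step 15: x0=(-1.6178, 0.2282) x1=(-0.1486, -1.4524)
step 16: x0=(-1.5894, 0.1939) x1=(-0.1390, -1.4396)
step 17: x0=(-1.5605, 0.1590) x1=(-0.1297, -1.4263)
step 18: x0=(-1.5311, 0.1235) x1=(-0.1209, -1.4126)
step 19: x0=(-1.5011, 0.0875) x1=(-0.1125, -1.3984)
step 20: x0=(-1.4707, 0.0509) x1=(-0.1046, -1.3837)
step 21: x0=(-1.4396, 0.0137) x1=(-0.0971, -1.3685)
step 22: x0=(-1.4079, -0.0242) x1=(-0.0902, -1.3528)
step 23: x0=(-1.3755, -0.0628) x1=(-0.0839, -1.3364)
step 24: x0=(-1.3424, -0.1021) x1=(-0.0782, -1.3195)
step 25: x0=(-1.3084, -0.1421) x1=(-0.0731, -1.3019)
step 26: x0=(-1.2737, -0.1830) x1=(-0.0687, -1.2837)
step 27: x0=(-1.2379, -0.2247) x1=(-0.0652, -1.2648)
step 28: x0=(-1.2012, -0.2673) x1=(-0.0625, -1.2450)
step 29: x0=(-1.1633, -0.3110) x1=(-0.0607, -1.2245)
step 30: x0=(-1.1241, -0.3556) x1=(-0.0600, -1.2031)
step 31: x0=(-1.0835, -0.4015) x1=(-0.0605, -1.1808)
step 32: x0=(-1.0413, -0.4485) x1=(-0.0623, -1.1574)
step 33: x0=(-0.9972, -0.4969) x1=(-0.0657, -1.1328)
step 34: x0=(-0.9509, -0.5468) x1=(-0.0710, -1.1071)
step 35: x0=(-0.9020, -0.5984) x1=(-0.0784, -1.0799)
step 36: x0=(-0.8498, -0.6519) x1=(-0.0885, -1.0512)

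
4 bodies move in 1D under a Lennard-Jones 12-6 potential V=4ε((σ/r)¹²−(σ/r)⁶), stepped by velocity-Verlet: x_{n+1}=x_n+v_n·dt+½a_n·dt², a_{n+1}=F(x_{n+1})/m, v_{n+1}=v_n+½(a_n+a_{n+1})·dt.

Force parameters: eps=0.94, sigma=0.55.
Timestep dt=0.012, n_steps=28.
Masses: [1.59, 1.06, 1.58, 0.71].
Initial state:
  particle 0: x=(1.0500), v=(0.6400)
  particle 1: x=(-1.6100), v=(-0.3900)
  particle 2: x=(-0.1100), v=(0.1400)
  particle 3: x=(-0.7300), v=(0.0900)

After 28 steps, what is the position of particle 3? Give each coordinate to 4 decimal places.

(-0.7074)

step 0: x0=(1.0500) x1=(-1.6100) x2=(-0.1100) x3=(-0.7300)
step 1: x0=(1.0577) x1=(-1.6146) x2=(-0.1083) x3=(-0.7290)
step 2: x0=(1.0653) x1=(-1.6190) x2=(-0.1067) x3=(-0.7282)
step 3: x0=(1.0730) x1=(-1.6232) x2=(-0.1051) x3=(-0.7274)
step 4: x0=(1.0806) x1=(-1.6273) x2=(-0.1036) x3=(-0.7268)
step 5: x0=(1.0882) x1=(-1.6312) x2=(-0.1021) x3=(-0.7262)
step 6: x0=(1.0957) x1=(-1.6349) x2=(-0.1008) x3=(-0.7256)
step 7: x0=(1.1033) x1=(-1.6385) x2=(-0.0995) x3=(-0.7250)
step 8: x0=(1.1108) x1=(-1.6420) x2=(-0.0983) x3=(-0.7243)
step 9: x0=(1.1184) x1=(-1.6453) x2=(-0.0972) x3=(-0.7236)
step 10: x0=(1.1259) x1=(-1.6484) x2=(-0.0963) x3=(-0.7228)
step 11: x0=(1.1334) x1=(-1.6514) x2=(-0.0954) x3=(-0.7219)
step 12: x0=(1.1409) x1=(-1.6543) x2=(-0.0947) x3=(-0.7210)
step 13: x0=(1.1483) x1=(-1.6571) x2=(-0.0941) x3=(-0.7199)
step 14: x0=(1.1558) x1=(-1.6597) x2=(-0.0936) x3=(-0.7188)
step 15: x0=(1.1632) x1=(-1.6622) x2=(-0.0932) x3=(-0.7175)
step 16: x0=(1.1707) x1=(-1.6646) x2=(-0.0929) x3=(-0.7163)
step 17: x0=(1.1781) x1=(-1.6669) x2=(-0.0927) x3=(-0.7150)
step 18: x0=(1.1855) x1=(-1.6690) x2=(-0.0925) x3=(-0.7137)
step 19: x0=(1.1929) x1=(-1.6710) x2=(-0.0924) x3=(-0.7125)
step 20: x0=(1.2003) x1=(-1.6730) x2=(-0.0923) x3=(-0.7113)
step 21: x0=(1.2077) x1=(-1.6748) x2=(-0.0923) x3=(-0.7102)
step 22: x0=(1.2150) x1=(-1.6765) x2=(-0.0922) x3=(-0.7092)
step 23: x0=(1.2224) x1=(-1.6781) x2=(-0.0921) x3=(-0.7084)
step 24: x0=(1.2298) x1=(-1.6797) x2=(-0.0921) x3=(-0.7078)
step 25: x0=(1.2371) x1=(-1.6811) x2=(-0.0919) x3=(-0.7074)
step 26: x0=(1.2444) x1=(-1.6824) x2=(-0.0918) x3=(-0.7072)
step 27: x0=(1.2518) x1=(-1.6836) x2=(-0.0916) x3=(-0.7072)
step 28: x0=(1.2591) x1=(-1.6847) x2=(-0.0913) x3=(-0.7074)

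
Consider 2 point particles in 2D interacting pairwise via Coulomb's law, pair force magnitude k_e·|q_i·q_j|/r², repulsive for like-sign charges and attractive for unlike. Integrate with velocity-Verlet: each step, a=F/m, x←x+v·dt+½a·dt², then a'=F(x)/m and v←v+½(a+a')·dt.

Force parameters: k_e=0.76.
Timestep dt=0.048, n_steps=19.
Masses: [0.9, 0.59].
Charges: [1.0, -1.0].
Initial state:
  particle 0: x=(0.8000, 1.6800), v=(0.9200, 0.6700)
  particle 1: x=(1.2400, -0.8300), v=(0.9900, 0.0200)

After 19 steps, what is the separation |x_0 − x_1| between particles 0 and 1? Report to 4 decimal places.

3.0234

step 0: x0=(0.8000, 1.6800) x1=(1.2400, -0.8300)
step 1: x0=(0.8442, 1.7120) x1=(1.2875, -0.8288)
step 2: x0=(0.8884, 1.7437) x1=(1.3349, -0.8272)
step 3: x0=(0.9327, 1.7752) x1=(1.3822, -0.8251)
step 4: x0=(0.9770, 1.8063) x1=(1.4295, -0.8227)
step 5: x0=(1.0214, 1.8372) x1=(1.4767, -0.8198)
step 6: x0=(1.0658, 1.8679) x1=(1.5238, -0.8165)
step 7: x0=(1.1103, 1.8983) x1=(1.5708, -0.8128)
step 8: x0=(1.1548, 1.9284) x1=(1.6178, -0.8087)
step 9: x0=(1.1994, 1.9582) x1=(1.6647, -0.8043)
step 10: x0=(1.2440, 1.9879) x1=(1.7116, -0.7995)
step 11: x0=(1.2886, 2.0173) x1=(1.7584, -0.7943)
step 12: x0=(1.3333, 2.0464) x1=(1.8051, -0.7887)
step 13: x0=(1.3780, 2.0753) x1=(1.8518, -0.7828)
step 14: x0=(1.4227, 2.1040) x1=(1.8984, -0.7766)
step 15: x0=(1.4675, 2.1325) x1=(1.9450, -0.7700)
step 16: x0=(1.5124, 2.1607) x1=(1.9915, -0.7630)
step 17: x0=(1.5572, 2.1888) x1=(2.0379, -0.7558)
step 18: x0=(1.6021, 2.2166) x1=(2.0843, -0.7482)
step 19: x0=(1.6470, 2.2442) x1=(2.1307, -0.7403)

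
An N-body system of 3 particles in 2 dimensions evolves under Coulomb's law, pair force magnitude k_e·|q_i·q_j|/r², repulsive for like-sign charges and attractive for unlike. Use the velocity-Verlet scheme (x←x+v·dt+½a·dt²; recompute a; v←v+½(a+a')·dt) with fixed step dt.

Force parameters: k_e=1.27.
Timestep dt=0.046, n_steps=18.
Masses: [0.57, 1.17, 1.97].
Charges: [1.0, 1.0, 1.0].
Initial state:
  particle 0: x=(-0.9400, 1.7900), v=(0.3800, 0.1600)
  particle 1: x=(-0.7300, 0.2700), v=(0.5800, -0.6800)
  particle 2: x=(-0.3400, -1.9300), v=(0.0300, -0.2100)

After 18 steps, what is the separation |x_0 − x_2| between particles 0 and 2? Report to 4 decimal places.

4.3906

step 0: x0=(-0.9400, 1.7900) x1=(-0.7300, 0.2700) x2=(-0.3400, -1.9300)
step 1: x0=(-0.9227, 1.7985) x1=(-0.7033, 0.2385) x2=(-0.3386, -1.9398)
step 2: x0=(-0.9057, 1.8092) x1=(-0.6765, 0.2065) x2=(-0.3371, -1.9501)
step 3: x0=(-0.8890, 1.8221) x1=(-0.6497, 0.1741) x2=(-0.3356, -1.9606)
step 4: x0=(-0.8726, 1.8369) x1=(-0.6229, 0.1414) x2=(-0.3340, -1.9716)
step 5: x0=(-0.8564, 1.8536) x1=(-0.5960, 0.1084) x2=(-0.3324, -1.9830)
step 6: x0=(-0.8406, 1.8722) x1=(-0.5690, 0.0752) x2=(-0.3307, -1.9947)
step 7: x0=(-0.8250, 1.8924) x1=(-0.5420, 0.0418) x2=(-0.3289, -2.0069)
step 8: x0=(-0.8096, 1.9143) x1=(-0.5150, 0.0084) x2=(-0.3271, -2.0194)
step 9: x0=(-0.7945, 1.9377) x1=(-0.4879, -0.0252) x2=(-0.3253, -2.0324)
step 10: x0=(-0.7796, 1.9627) x1=(-0.4608, -0.0587) x2=(-0.3235, -2.0458)
step 11: x0=(-0.7648, 1.9890) x1=(-0.4337, -0.0922) x2=(-0.3216, -2.0596)
step 12: x0=(-0.7503, 2.0166) x1=(-0.4064, -0.1256) x2=(-0.3196, -2.0739)
step 13: x0=(-0.7360, 2.0455) x1=(-0.3792, -0.1590) x2=(-0.3177, -2.0886)
step 14: x0=(-0.7219, 2.0757) x1=(-0.3519, -0.1921) x2=(-0.3157, -2.1037)
step 15: x0=(-0.7079, 2.1069) x1=(-0.3245, -0.2250) x2=(-0.3137, -2.1193)
step 16: x0=(-0.6941, 2.1393) x1=(-0.2971, -0.2578) x2=(-0.3117, -2.1353)
step 17: x0=(-0.6804, 2.1727) x1=(-0.2696, -0.2902) x2=(-0.3098, -2.1519)
step 18: x0=(-0.6669, 2.2071) x1=(-0.2420, -0.3223) x2=(-0.3078, -2.1688)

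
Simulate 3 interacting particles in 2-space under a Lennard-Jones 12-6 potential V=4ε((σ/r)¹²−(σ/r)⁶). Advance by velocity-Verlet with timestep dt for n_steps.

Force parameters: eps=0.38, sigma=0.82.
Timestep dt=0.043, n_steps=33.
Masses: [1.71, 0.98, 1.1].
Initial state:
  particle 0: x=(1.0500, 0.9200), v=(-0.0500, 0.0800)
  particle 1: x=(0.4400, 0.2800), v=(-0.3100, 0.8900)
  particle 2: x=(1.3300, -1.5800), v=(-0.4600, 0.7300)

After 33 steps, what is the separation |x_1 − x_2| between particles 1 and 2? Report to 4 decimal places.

step 0: x0=(1.0500, 0.9200) x1=(0.4400, 0.2800) x2=(1.3300, -1.5800)
step 1: x0=(1.0485, 0.9241) x1=(0.4255, 0.3170) x2=(1.3102, -1.5486)
step 2: x0=(1.0493, 0.9305) x1=(0.4070, 0.3501) x2=(1.2904, -1.5172)
step 3: x0=(1.0529, 0.9393) x1=(0.3838, 0.3789) x2=(1.2706, -1.4857)
step 4: x0=(1.0586, 0.9500) x1=(0.3567, 0.4044) x2=(1.2508, -1.4542)
step 5: x0=(1.0657, 0.9617) x1=(0.3275, 0.4282) x2=(1.2309, -1.4226)
step 6: x0=(1.0730, 0.9735) x1=(0.2977, 0.4515) x2=(1.2111, -1.3910)
step 7: x0=(1.0800, 0.9852) x1=(0.2685, 0.4752) x2=(1.1912, -1.3594)
step 8: x0=(1.0862, 0.9963) x1=(0.2407, 0.4998) x2=(1.1713, -1.3278)
step 9: x0=(1.0915, 1.0069) x1=(0.2145, 0.5252) x2=(1.1514, -1.2961)
step 10: x0=(1.0958, 1.0169) x1=(0.1901, 0.5516) x2=(1.1315, -1.2643)
step 11: x0=(1.0990, 1.0264) x1=(0.1676, 0.5789) x2=(1.1116, -1.2325)
step 12: x0=(1.1011, 1.0353) x1=(0.1470, 0.6071) x2=(1.0917, -1.2007)
step 13: x0=(1.1022, 1.0438) x1=(0.1282, 0.6361) x2=(1.0717, -1.1688)
step 14: x0=(1.1021, 1.0518) x1=(0.1114, 0.6659) x2=(1.0517, -1.1369)
step 15: x0=(1.1011, 1.0593) x1=(0.0964, 0.6963) x2=(1.0318, -1.1050)
step 16: x0=(1.0990, 1.0665) x1=(0.0832, 0.7273) x2=(1.0118, -1.0729)
step 17: x0=(1.0958, 1.0733) x1=(0.0719, 0.7590) x2=(0.9918, -1.0409)
step 18: x0=(1.0916, 1.0798) x1=(0.0624, 0.7911) x2=(0.9717, -1.0088)
step 19: x0=(1.0863, 1.0859) x1=(0.0549, 0.8238) x2=(0.9517, -0.9766)
step 20: x0=(1.0799, 1.0918) x1=(0.0492, 0.8569) x2=(0.9316, -0.9444)
step 21: x0=(1.0724, 1.0974) x1=(0.0456, 0.8904) x2=(0.9116, -0.9121)
step 22: x0=(1.0638, 1.1027) x1=(0.0439, 0.9243) x2=(0.8915, -0.8797)
step 23: x0=(1.0539, 1.1078) x1=(0.0443, 0.9585) x2=(0.8714, -0.8473)
step 24: x0=(1.0429, 1.1127) x1=(0.0469, 0.9930) x2=(0.8513, -0.8147)
step 25: x0=(1.0307, 1.1174) x1=(0.0514, 1.0277) x2=(0.8312, -0.7822)
step 26: x0=(1.0174, 1.1220) x1=(0.0579, 1.0625) x2=(0.8111, -0.7495)
step 27: x0=(1.0032, 1.1265) x1=(0.0660, 1.0974) x2=(0.7909, -0.7167)
step 28: x0=(0.9885, 1.1309) x1=(0.0750, 1.1322) x2=(0.7708, -0.6838)
step 29: x0=(0.9741, 1.1353) x1=(0.0836, 1.1670) x2=(0.7506, -0.6509)
step 30: x0=(0.9611, 1.1396) x1=(0.0896, 1.2019) x2=(0.7305, -0.6178)
step 31: x0=(0.9509, 1.1437) x1=(0.0908, 1.2370) x2=(0.7103, -0.5846)
step 32: x0=(0.9444, 1.1473) x1=(0.0855, 1.2728) x2=(0.6902, -0.5512)
step 33: x0=(0.9412, 1.1503) x1=(0.0743, 1.3094) x2=(0.6700, -0.5177)

1.9218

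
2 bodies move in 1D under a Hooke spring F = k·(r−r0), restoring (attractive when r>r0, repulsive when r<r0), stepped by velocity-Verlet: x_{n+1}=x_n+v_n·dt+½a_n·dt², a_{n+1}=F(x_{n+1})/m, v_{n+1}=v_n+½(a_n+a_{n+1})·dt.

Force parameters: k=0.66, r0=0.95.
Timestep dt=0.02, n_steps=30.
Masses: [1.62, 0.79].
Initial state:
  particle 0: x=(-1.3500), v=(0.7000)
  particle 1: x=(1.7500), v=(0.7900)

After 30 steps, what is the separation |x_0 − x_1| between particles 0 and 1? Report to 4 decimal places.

2.6867

step 0: x0=(-1.3500) x1=(1.7500)
step 1: x0=(-1.3358) x1=(1.7654)
step 2: x0=(-1.3213) x1=(1.7802)
step 3: x0=(-1.3064) x1=(1.7942)
step 4: x0=(-1.2912) x1=(1.8074)
step 5: x0=(-1.2756) x1=(1.8200)
step 6: x0=(-1.2597) x1=(1.8319)
step 7: x0=(-1.2434) x1=(1.8430)
step 8: x0=(-1.2268) x1=(1.8534)
step 9: x0=(-1.2098) x1=(1.8631)
step 10: x0=(-1.1925) x1=(1.8721)
step 11: x0=(-1.1748) x1=(1.8804)
step 12: x0=(-1.1568) x1=(1.8880)
step 13: x0=(-1.1385) x1=(1.8949)
step 14: x0=(-1.1198) x1=(1.9011)
step 15: x0=(-1.1008) x1=(1.9066)
step 16: x0=(-1.0814) x1=(1.9114)
step 17: x0=(-1.0617) x1=(1.9155)
step 18: x0=(-1.0417) x1=(1.9190)
step 19: x0=(-1.0214) x1=(1.9218)
step 20: x0=(-1.0007) x1=(1.9239)
step 21: x0=(-0.9797) x1=(1.9253)
step 22: x0=(-0.9584) x1=(1.9261)
step 23: x0=(-0.9368) x1=(1.9263)
step 24: x0=(-0.9148) x1=(1.9258)
step 25: x0=(-0.8926) x1=(1.9247)
step 26: x0=(-0.8700) x1=(1.9229)
step 27: x0=(-0.8472) x1=(1.9206)
step 28: x0=(-0.8240) x1=(1.9176)
step 29: x0=(-0.8006) x1=(1.9141)
step 30: x0=(-0.7768) x1=(1.9099)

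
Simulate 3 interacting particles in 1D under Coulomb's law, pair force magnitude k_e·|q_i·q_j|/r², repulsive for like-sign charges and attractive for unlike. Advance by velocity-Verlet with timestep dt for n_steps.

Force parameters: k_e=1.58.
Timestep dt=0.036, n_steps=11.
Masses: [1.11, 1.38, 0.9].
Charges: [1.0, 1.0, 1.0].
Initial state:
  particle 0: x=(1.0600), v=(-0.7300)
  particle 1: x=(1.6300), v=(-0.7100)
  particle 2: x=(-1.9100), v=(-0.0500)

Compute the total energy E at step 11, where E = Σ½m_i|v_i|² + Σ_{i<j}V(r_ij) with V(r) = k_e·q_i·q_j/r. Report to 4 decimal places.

step 0: x0=(1.0600) x1=(1.6300) x2=(-1.9100)
step 1: x0=(1.0310) x1=(1.6068) x2=(-1.9120)
step 2: x0=(0.9966) x1=(1.5882) x2=(-1.9145)
step 3: x0=(0.9572) x1=(1.5739) x2=(-1.9174)
step 4: x0=(0.9132) x1=(1.5637) x2=(-1.9208)
step 5: x0=(0.8650) x1=(1.5571) x2=(-1.9246)
step 6: x0=(0.8132) x1=(1.5537) x2=(-1.9290)
step 7: x0=(0.7583) x1=(1.5531) x2=(-1.9338)
step 8: x0=(0.7007) x1=(1.5550) x2=(-1.9391)
step 9: x0=(0.6409) x1=(1.5591) x2=(-1.9450)
step 10: x0=(0.5791) x1=(1.5650) x2=(-1.9513)
step 11: x0=(0.5157) x1=(1.5726) x2=(-1.9582)
step 0 velocities: v0=(-0.7300) v1=(-0.7100) v2=(-0.0500)
step 0: KE=0.6447, PE=3.7502, E=4.3950
step 11 velocities: v0=(-1.7788) v1=(0.2310) v2=(-0.1994)
step 11: KE=1.8107, PE=2.5811, E=4.3919

4.3919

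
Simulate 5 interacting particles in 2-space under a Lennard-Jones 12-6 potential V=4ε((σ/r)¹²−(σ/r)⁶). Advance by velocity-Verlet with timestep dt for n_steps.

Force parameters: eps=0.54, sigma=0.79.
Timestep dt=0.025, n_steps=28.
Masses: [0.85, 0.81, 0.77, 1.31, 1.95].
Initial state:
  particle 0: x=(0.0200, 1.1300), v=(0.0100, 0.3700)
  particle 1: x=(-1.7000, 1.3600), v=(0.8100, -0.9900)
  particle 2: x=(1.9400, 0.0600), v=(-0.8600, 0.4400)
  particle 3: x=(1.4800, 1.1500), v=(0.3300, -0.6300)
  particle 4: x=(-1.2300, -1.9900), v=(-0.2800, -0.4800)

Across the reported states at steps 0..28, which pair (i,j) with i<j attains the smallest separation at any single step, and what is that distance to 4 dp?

step 0: x0=(0.0200, 1.1300) x1=(-1.7000, 1.3600) x2=(1.9400, 0.0600) x3=(1.4800, 1.1500) x4=(-1.2300, -1.9900)
step 1: x0=(0.0203, 1.1393) x1=(-1.6797, 1.3352) x2=(1.9184, 0.0713) x3=(1.4883, 1.1341) x4=(-1.2370, -2.0020)
step 2: x0=(0.0207, 1.1485) x1=(-1.6594, 1.3105) x2=(1.8964, 0.0833) x3=(1.4966, 1.1177) x4=(-1.2440, -2.0140)
step 3: x0=(0.0212, 1.1578) x1=(-1.6390, 1.2857) x2=(1.8742, 0.0962) x3=(1.5051, 1.1009) x4=(-1.2510, -2.0260)
step 4: x0=(0.0218, 1.1670) x1=(-1.6185, 1.2609) x2=(1.8515, 0.1101) x3=(1.5136, 1.0834) x4=(-1.2580, -2.0380)
step 5: x0=(0.0225, 1.1762) x1=(-1.5980, 1.2362) x2=(1.8284, 0.1252) x3=(1.5224, 1.0653) x4=(-1.2650, -2.0500)
step 6: x0=(0.0232, 1.1854) x1=(-1.5774, 1.2114) x2=(1.8050, 0.1415) x3=(1.5312, 1.0465) x4=(-1.2720, -2.0620)
step 7: x0=(0.0240, 1.1946) x1=(-1.5567, 1.1866) x2=(1.7811, 0.1590) x3=(1.5403, 1.0270) x4=(-1.2790, -2.0740)
step 8: x0=(0.0248, 1.2038) x1=(-1.5359, 1.1618) x2=(1.7571, 0.1770) x3=(1.5493, 1.0072) x4=(-1.2860, -2.0860)
step 9: x0=(0.0257, 1.2130) x1=(-1.5150, 1.1370) x2=(1.7335, 0.1932) x3=(1.5579, 0.9884) x4=(-1.2930, -2.0980)
step 10: x0=(0.0265, 1.2221) x1=(-1.4939, 1.1123) x2=(1.7115, 0.2024) x3=(1.5656, 0.9738) x4=(-1.3000, -2.1100)
step 11: x0=(0.0274, 1.2312) x1=(-1.4728, 1.0875) x2=(1.6922, 0.1969) x3=(1.5716, 0.9679) x4=(-1.3070, -2.1220)
step 12: x0=(0.0282, 1.2402) x1=(-1.4515, 1.0627) x2=(1.6755, 0.1749) x3=(1.5761, 0.9717) x4=(-1.3140, -2.1340)
step 13: x0=(0.0290, 1.2493) x1=(-1.4301, 1.0380) x2=(1.6599, 0.1433) x3=(1.5797, 0.9811) x4=(-1.3210, -2.1460)
step 14: x0=(0.0298, 1.2582) x1=(-1.4085, 1.0133) x2=(1.6447, 0.1085) x3=(1.5831, 0.9924) x4=(-1.3280, -2.1580)
step 15: x0=(0.0306, 1.2671) x1=(-1.3868, 0.9886) x2=(1.6294, 0.0738) x3=(1.5865, 1.0037) x4=(-1.3350, -2.1699)
step 16: x0=(0.0312, 1.2760) x1=(-1.3649, 0.9639) x2=(1.6141, 0.0401) x3=(1.5898, 1.0144) x4=(-1.3420, -2.1819)
step 17: x0=(0.0318, 1.2847) x1=(-1.3428, 0.9393) x2=(1.5987, 0.0077) x3=(1.5931, 1.0244) x4=(-1.3490, -2.1939)
step 18: x0=(0.0324, 1.2934) x1=(-1.3205, 0.9147) x2=(1.5833, -0.0233) x3=(1.5963, 1.0336) x4=(-1.3560, -2.2059)
step 19: x0=(0.0328, 1.3021) x1=(-1.2980, 0.8902) x2=(1.5679, -0.0533) x3=(1.5995, 1.0421) x4=(-1.3630, -2.2179)
step 20: x0=(0.0331, 1.3106) x1=(-1.2753, 0.8658) x2=(1.5525, -0.0822) x3=(1.6025, 1.0501) x4=(-1.3700, -2.2299)
step 21: x0=(0.0333, 1.3191) x1=(-1.2523, 0.8414) x2=(1.5371, -0.1103) x3=(1.6055, 1.0577) x4=(-1.3770, -2.2419)
step 22: x0=(0.0334, 1.3274) x1=(-1.2292, 0.8171) x2=(1.5217, -0.1377) x3=(1.6085, 1.0648) x4=(-1.3840, -2.2539)
step 23: x0=(0.0334, 1.3356) x1=(-1.2058, 0.7929) x2=(1.5064, -0.1646) x3=(1.6113, 1.0716) x4=(-1.3910, -2.2659)
step 24: x0=(0.0332, 1.3437) x1=(-1.1821, 0.7688) x2=(1.4911, -0.1909) x3=(1.6141, 1.0781) x4=(-1.3980, -2.2779)
step 25: x0=(0.0328, 1.3517) x1=(-1.1582, 0.7448) x2=(1.4759, -0.2168) x3=(1.6168, 1.0843) x4=(-1.4050, -2.2898)
step 26: x0=(0.0323, 1.3595) x1=(-1.1340, 0.7210) x2=(1.4607, -0.2423) x3=(1.6194, 1.0904) x4=(-1.4120, -2.3018)
step 27: x0=(0.0317, 1.3672) x1=(-1.1095, 0.6973) x2=(1.4455, -0.2676) x3=(1.6219, 1.0963) x4=(-1.4189, -2.3138)
step 28: x0=(0.0308, 1.3746) x1=(-1.0848, 0.6737) x2=(1.4303, -0.2925) x3=(1.6244, 1.1021) x4=(-1.4259, -2.3258)

pair (2,3), distance 0.7803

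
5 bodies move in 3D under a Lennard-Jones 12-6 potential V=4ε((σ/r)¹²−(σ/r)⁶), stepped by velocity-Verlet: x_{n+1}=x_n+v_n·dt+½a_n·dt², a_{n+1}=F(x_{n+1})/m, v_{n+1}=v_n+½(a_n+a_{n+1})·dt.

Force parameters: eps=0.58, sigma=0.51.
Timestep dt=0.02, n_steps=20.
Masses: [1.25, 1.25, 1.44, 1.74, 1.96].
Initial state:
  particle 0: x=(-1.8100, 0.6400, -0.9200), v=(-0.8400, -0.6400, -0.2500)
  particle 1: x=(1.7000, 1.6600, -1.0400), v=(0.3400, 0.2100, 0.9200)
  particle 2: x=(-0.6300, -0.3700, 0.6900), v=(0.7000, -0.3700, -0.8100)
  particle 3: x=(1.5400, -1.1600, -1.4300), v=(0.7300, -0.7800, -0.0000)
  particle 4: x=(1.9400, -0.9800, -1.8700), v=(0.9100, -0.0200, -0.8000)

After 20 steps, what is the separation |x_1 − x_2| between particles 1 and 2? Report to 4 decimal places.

3.3125

step 0: x0=(-1.8100, 0.6400, -0.9200) x1=(1.7000, 1.6600, -1.0400) x2=(-0.6300, -0.3700, 0.6900) x3=(1.5400, -1.1600, -1.4300) x4=(1.9400, -0.9800, -1.8700)
step 1: x0=(-1.8268, 0.6272, -0.9250) x1=(1.7068, 1.6642, -1.0216) x2=(-0.6160, -0.3774, 0.6738) x3=(1.5548, -1.1755, -1.4302) x4=(1.9580, -0.9805, -1.8858)
step 2: x0=(-1.8436, 0.6144, -0.9300) x1=(1.7136, 1.6684, -1.0032) x2=(-0.6020, -0.3848, 0.6576) x3=(1.5700, -1.1908, -1.4309) x4=(1.9757, -0.9811, -1.9012)
step 3: x0=(-1.8604, 0.6016, -0.9350) x1=(1.7204, 1.6726, -0.9848) x2=(-0.5880, -0.3922, 0.6414) x3=(1.5856, -1.2060, -1.4320) x4=(1.9930, -0.9819, -1.9162)
step 4: x0=(-1.8772, 0.5888, -0.9400) x1=(1.7272, 1.6768, -0.9664) x2=(-0.5740, -0.3996, 0.6252) x3=(1.6015, -1.2209, -1.4335) x4=(2.0101, -0.9829, -1.9309)
step 5: x0=(-1.8940, 0.5760, -0.9450) x1=(1.7340, 1.6810, -0.9480) x2=(-0.5600, -0.4070, 0.6090) x3=(1.6177, -1.2357, -1.4354) x4=(2.0268, -0.9841, -1.9452)
step 6: x0=(-1.9108, 0.5632, -0.9500) x1=(1.7408, 1.6852, -0.9296) x2=(-0.5460, -0.4144, 0.5928) x3=(1.6342, -1.2502, -1.4376) x4=(2.0434, -0.9854, -1.9593)
step 7: x0=(-1.9276, 0.5504, -0.9550) x1=(1.7476, 1.6894, -0.9112) x2=(-0.5320, -0.4218, 0.5766) x3=(1.6509, -1.2647, -1.4401) x4=(2.0597, -0.9868, -1.9730)
step 8: x0=(-1.9444, 0.5376, -0.9600) x1=(1.7544, 1.6936, -0.8928) x2=(-0.5180, -0.4292, 0.5604) x3=(1.6679, -1.2789, -1.4430) x4=(2.0758, -0.9884, -1.9865)
step 9: x0=(-1.9612, 0.5248, -0.9650) x1=(1.7612, 1.6978, -0.8744) x2=(-0.5040, -0.4366, 0.5442) x3=(1.6851, -1.2931, -1.4461) x4=(2.0917, -0.9901, -1.9997)
step 10: x0=(-1.9780, 0.5120, -0.9700) x1=(1.7680, 1.7020, -0.8560) x2=(-0.4900, -0.4440, 0.5280) x3=(1.7024, -1.3071, -1.4494) x4=(2.1074, -0.9919, -2.0127)
step 11: x0=(-1.9948, 0.4992, -0.9750) x1=(1.7748, 1.7062, -0.8376) x2=(-0.4760, -0.4514, 0.5118) x3=(1.7199, -1.3209, -1.4530) x4=(2.1230, -0.9939, -2.0256)
step 12: x0=(-2.0116, 0.4864, -0.9800) x1=(1.7816, 1.7104, -0.8192) x2=(-0.4620, -0.4588, 0.4956) x3=(1.7376, -1.3347, -1.4568) x4=(2.1385, -0.9959, -2.0382)
step 13: x0=(-2.0284, 0.4736, -0.9850) x1=(1.7884, 1.7146, -0.8008) x2=(-0.4480, -0.4662, 0.4794) x3=(1.7554, -1.3483, -1.4608) x4=(2.1539, -0.9981, -2.0507)
step 14: x0=(-2.0452, 0.4608, -0.9900) x1=(1.7952, 1.7188, -0.7824) x2=(-0.4340, -0.4736, 0.4632) x3=(1.7733, -1.3618, -1.4650) x4=(2.1691, -1.0003, -2.0629)
step 15: x0=(-2.0620, 0.4480, -0.9950) x1=(1.8020, 1.7230, -0.7640) x2=(-0.4200, -0.4810, 0.4470) x3=(1.7914, -1.3752, -1.4693) x4=(2.1843, -1.0026, -2.0751)
step 16: x0=(-2.0788, 0.4352, -1.0000) x1=(1.8088, 1.7272, -0.7456) x2=(-0.4060, -0.4884, 0.4308) x3=(1.8095, -1.3886, -1.4738) x4=(2.1993, -1.0051, -2.0871)
step 17: x0=(-2.0956, 0.4224, -1.0050) x1=(1.8156, 1.7314, -0.7272) x2=(-0.3920, -0.4958, 0.4146) x3=(1.8277, -1.4018, -1.4785) x4=(2.2143, -1.0076, -2.0990)
step 18: x0=(-2.1124, 0.4096, -1.0100) x1=(1.8224, 1.7356, -0.7088) x2=(-0.3780, -0.5032, 0.3984) x3=(1.8461, -1.4149, -1.4833) x4=(2.2292, -1.0102, -2.1107)
step 19: x0=(-2.1292, 0.3968, -1.0150) x1=(1.8292, 1.7398, -0.6904) x2=(-0.3640, -0.5106, 0.3822) x3=(1.8645, -1.4280, -1.4882) x4=(2.2440, -1.0128, -2.1223)
step 20: x0=(-2.1460, 0.3840, -1.0200) x1=(1.8360, 1.7440, -0.6720) x2=(-0.3500, -0.5180, 0.3660) x3=(1.8829, -1.4410, -1.4932) x4=(2.2588, -1.0155, -2.1339)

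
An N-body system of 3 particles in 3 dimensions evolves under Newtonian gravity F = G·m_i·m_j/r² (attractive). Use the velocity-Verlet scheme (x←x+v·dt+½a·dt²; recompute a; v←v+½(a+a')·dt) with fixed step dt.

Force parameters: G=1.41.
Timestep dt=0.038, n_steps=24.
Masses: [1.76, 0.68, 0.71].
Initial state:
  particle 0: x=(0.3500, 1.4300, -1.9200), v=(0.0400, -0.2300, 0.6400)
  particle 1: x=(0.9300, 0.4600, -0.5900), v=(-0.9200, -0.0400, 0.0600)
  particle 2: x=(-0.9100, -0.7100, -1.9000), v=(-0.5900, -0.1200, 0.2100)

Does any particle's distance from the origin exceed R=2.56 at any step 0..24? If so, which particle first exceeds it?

no

step 0: x0=(0.3500, 1.4300, -1.9200) x1=(0.9300, 0.4600, -0.5900) x2=(-0.9100, -0.7100, -1.9000)
step 1: x0=(0.3515, 1.4210, -1.8955) x1=(0.8948, 0.4588, -0.5882) x2=(-0.9322, -0.7143, -1.8920)
step 2: x0=(0.3531, 1.4116, -1.8707) x1=(0.8590, 0.4581, -0.5875) x2=(-0.9539, -0.7179, -1.8838)
step 3: x0=(0.3547, 1.4017, -1.8454) x1=(0.8226, 0.4581, -0.5879) x2=(-0.9752, -0.7210, -1.8756)
step 4: x0=(0.3563, 1.3913, -1.8198) x1=(0.7858, 0.4587, -0.5894) x2=(-0.9960, -0.7235, -1.8672)
step 5: x0=(0.3580, 1.3804, -1.7938) x1=(0.7483, 0.4600, -0.5921) x2=(-1.0164, -0.7254, -1.8587)
step 6: x0=(0.3596, 1.3689, -1.7673) x1=(0.7104, 0.4620, -0.5960) x2=(-1.0363, -0.7267, -1.8501)
step 7: x0=(0.3613, 1.3570, -1.7404) x1=(0.6719, 0.4649, -0.6013) x2=(-1.0557, -0.7275, -1.8413)
step 8: x0=(0.3629, 1.3444, -1.7130) x1=(0.6329, 0.4687, -0.6079) x2=(-1.0746, -0.7276, -1.8324)
step 9: x0=(0.3646, 1.3313, -1.6851) x1=(0.5934, 0.4733, -0.6160) x2=(-1.0931, -0.7272, -1.8233)
step 10: x0=(0.3663, 1.3175, -1.6567) x1=(0.5534, 0.4790, -0.6257) x2=(-1.1110, -0.7262, -1.8141)
step 11: x0=(0.3679, 1.3031, -1.6276) x1=(0.5130, 0.4858, -0.6370) x2=(-1.1285, -0.7246, -1.8047)
step 12: x0=(0.3695, 1.2879, -1.5980) x1=(0.4721, 0.4939, -0.6501) x2=(-1.1454, -0.7225, -1.7952)
step 13: x0=(0.3710, 1.2720, -1.5677) x1=(0.4309, 0.5033, -0.6651) x2=(-1.1618, -0.7197, -1.7855)
step 14: x0=(0.3725, 1.2553, -1.5367) x1=(0.3893, 0.5141, -0.6822) x2=(-1.1777, -0.7164, -1.7756)
step 15: x0=(0.3738, 1.2377, -1.5049) x1=(0.3475, 0.5267, -0.7015) x2=(-1.1931, -0.7125, -1.7656)
step 16: x0=(0.3749, 1.2192, -1.4722) x1=(0.3056, 0.5412, -0.7233) x2=(-1.2079, -0.7080, -1.7553)
step 17: x0=(0.3758, 1.1995, -1.4385) x1=(0.2637, 0.5578, -0.7478) x2=(-1.2222, -0.7029, -1.7449)
step 18: x0=(0.3764, 1.1786, -1.4037) x1=(0.2221, 0.5770, -0.7753) x2=(-1.2359, -0.6972, -1.7342)
step 19: x0=(0.3765, 1.1564, -1.3677) x1=(0.1811, 0.5991, -0.8062) x2=(-1.2491, -0.6909, -1.7234)
step 20: x0=(0.3760, 1.1325, -1.3303) x1=(0.1412, 0.6247, -0.8410) x2=(-1.2616, -0.6840, -1.7123)
step 21: x0=(0.3745, 1.1068, -1.2913) x1=(0.1031, 0.6545, -0.8802) x2=(-1.2736, -0.6765, -1.7010)
step 22: x0=(0.3716, 1.0788, -1.2504) x1=(0.0680, 0.6895, -0.9245) x2=(-1.2850, -0.6683, -1.6895)
step 23: x0=(0.3665, 1.0480, -1.2074) x1=(0.0379, 0.7311, -0.9745) x2=(-1.2957, -0.6595, -1.6778)
step 24: x0=(0.3579, 1.0138, -1.1621) x1=(0.0164, 0.7808, -1.0308) x2=(-1.3058, -0.6500, -1.6658)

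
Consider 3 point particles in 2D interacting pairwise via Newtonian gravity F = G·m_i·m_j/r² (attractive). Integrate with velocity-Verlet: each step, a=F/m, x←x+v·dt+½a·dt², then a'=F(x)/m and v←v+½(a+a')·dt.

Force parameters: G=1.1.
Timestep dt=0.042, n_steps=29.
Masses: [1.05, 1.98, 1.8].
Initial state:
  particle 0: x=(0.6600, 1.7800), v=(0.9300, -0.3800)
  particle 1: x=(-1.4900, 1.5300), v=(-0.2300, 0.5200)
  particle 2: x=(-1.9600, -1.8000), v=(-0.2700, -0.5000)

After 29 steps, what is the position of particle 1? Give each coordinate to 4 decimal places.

(-1.6499, 2.0556)

step 0: x0=(0.6600, 1.7800) x1=(-1.4900, 1.5300) x2=(-1.9600, -1.8000)
step 1: x0=(0.6986, 1.7639) x1=(-1.4995, 1.5517) x2=(-1.9713, -1.8208)
step 2: x0=(0.7363, 1.7476) x1=(-1.5086, 1.5732) x2=(-1.9825, -1.8412)
step 3: x0=(0.7732, 1.7311) x1=(-1.5173, 1.5944) x2=(-1.9935, -1.8611)
step 4: x0=(0.8092, 1.7145) x1=(-1.5257, 1.6153) x2=(-2.0045, -1.8807)
step 5: x0=(0.8444, 1.6976) x1=(-1.5337, 1.6360) x2=(-2.0154, -1.8999)
step 6: x0=(0.8788, 1.6807) x1=(-1.5414, 1.6564) x2=(-2.0261, -1.9188)
step 7: x0=(0.9125, 1.6635) x1=(-1.5489, 1.6765) x2=(-2.0368, -1.9372)
step 8: x0=(0.9454, 1.6463) x1=(-1.5560, 1.6964) x2=(-2.0474, -1.9553)
step 9: x0=(0.9777, 1.6290) x1=(-1.5628, 1.7160) x2=(-2.0579, -1.9731)
step 10: x0=(1.0092, 1.6115) x1=(-1.5693, 1.7354) x2=(-2.0682, -1.9905)
step 11: x0=(1.0400, 1.5940) x1=(-1.5756, 1.7545) x2=(-2.0785, -2.0076)
step 12: x0=(1.0702, 1.5764) x1=(-1.5816, 1.7733) x2=(-2.0887, -2.0243)
step 13: x0=(1.0998, 1.5587) x1=(-1.5874, 1.7919) x2=(-2.0988, -2.0407)
step 14: x0=(1.1287, 1.5409) x1=(-1.5929, 1.8102) x2=(-2.1088, -2.0568)
step 15: x0=(1.1570, 1.5231) x1=(-1.5981, 1.8283) x2=(-2.1187, -2.0726)
step 16: x0=(1.1847, 1.5052) x1=(-1.6031, 1.8461) x2=(-2.1285, -2.0881)
step 17: x0=(1.2119, 1.4873) x1=(-1.6079, 1.8637) x2=(-2.1383, -2.1032)
step 18: x0=(1.2384, 1.4694) x1=(-1.6125, 1.8810) x2=(-2.1479, -2.1181)
step 19: x0=(1.2644, 1.4514) x1=(-1.6169, 1.8981) x2=(-2.1574, -2.1327)
step 20: x0=(1.2899, 1.4333) x1=(-1.6210, 1.9149) x2=(-2.1669, -2.1469)
step 21: x0=(1.3148, 1.4153) x1=(-1.6250, 1.9315) x2=(-2.1763, -2.1609)
step 22: x0=(1.3392, 1.3972) x1=(-1.6288, 1.9479) x2=(-2.1856, -2.1746)
step 23: x0=(1.3631, 1.3791) x1=(-1.6323, 1.9640) x2=(-2.1948, -2.1881)
step 24: x0=(1.3865, 1.3609) x1=(-1.6357, 1.9798) x2=(-2.2039, -2.2012)
step 25: x0=(1.4094, 1.3428) x1=(-1.6389, 1.9955) x2=(-2.2129, -2.2141)
step 26: x0=(1.4318, 1.3246) x1=(-1.6419, 2.0109) x2=(-2.2219, -2.2267)
step 27: x0=(1.4538, 1.3065) x1=(-1.6447, 2.0260) x2=(-2.2307, -2.2391)
step 28: x0=(1.4752, 1.2883) x1=(-1.6474, 2.0409) x2=(-2.2395, -2.2512)
step 29: x0=(1.4963, 1.2701) x1=(-1.6499, 2.0556) x2=(-2.2482, -2.2630)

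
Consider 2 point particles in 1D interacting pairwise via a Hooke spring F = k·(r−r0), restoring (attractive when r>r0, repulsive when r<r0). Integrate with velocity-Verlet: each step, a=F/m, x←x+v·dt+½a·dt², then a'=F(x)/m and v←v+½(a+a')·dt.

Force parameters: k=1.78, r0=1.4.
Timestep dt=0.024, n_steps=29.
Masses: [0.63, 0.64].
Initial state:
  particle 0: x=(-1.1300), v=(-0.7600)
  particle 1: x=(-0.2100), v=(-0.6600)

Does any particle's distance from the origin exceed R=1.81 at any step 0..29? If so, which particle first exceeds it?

yes, particle 0

step 0: x0=(-1.1300) x1=(-0.2100)
step 1: x0=(-1.1486) x1=(-0.2255)
step 2: x0=(-1.1680) x1=(-0.2401)
step 3: x0=(-1.1882) x1=(-0.2541)
step 4: x0=(-1.2091) x1=(-0.2673)
step 5: x0=(-1.2308) x1=(-0.2797)
step 6: x0=(-1.2532) x1=(-0.2915)
step 7: x0=(-1.2764) x1=(-0.3025)
step 8: x0=(-1.3002) x1=(-0.3128)
step 9: x0=(-1.3247) x1=(-0.3225)
step 10: x0=(-1.3498) x1=(-0.3316)
step 11: x0=(-1.3756) x1=(-0.3400)
step 12: x0=(-1.4019) x1=(-0.3479)
step 13: x0=(-1.4288) x1=(-0.3552)
step 14: x0=(-1.4563) x1=(-0.3620)
step 15: x0=(-1.4842) x1=(-0.3683)
step 16: x0=(-1.5126) x1=(-0.3741)
step 17: x0=(-1.5414) x1=(-0.3795)
step 18: x0=(-1.5706) x1=(-0.3845)
step 19: x0=(-1.6002) x1=(-0.3892)
step 20: x0=(-1.6301) x1=(-0.3936)
step 21: x0=(-1.6602) x1=(-0.3978)
step 22: x0=(-1.6906) x1=(-0.4017)
step 23: x0=(-1.7211) x1=(-0.4054)
step 24: x0=(-1.7518) x1=(-0.4090)
step 25: x0=(-1.7826) x1=(-0.4125)
step 26: x0=(-1.8134) x1=(-0.4159)
step 27: x0=(-1.8442) x1=(-0.4194)
step 28: x0=(-1.8750) x1=(-0.4229)
step 29: x0=(-1.9057) x1=(-0.4265)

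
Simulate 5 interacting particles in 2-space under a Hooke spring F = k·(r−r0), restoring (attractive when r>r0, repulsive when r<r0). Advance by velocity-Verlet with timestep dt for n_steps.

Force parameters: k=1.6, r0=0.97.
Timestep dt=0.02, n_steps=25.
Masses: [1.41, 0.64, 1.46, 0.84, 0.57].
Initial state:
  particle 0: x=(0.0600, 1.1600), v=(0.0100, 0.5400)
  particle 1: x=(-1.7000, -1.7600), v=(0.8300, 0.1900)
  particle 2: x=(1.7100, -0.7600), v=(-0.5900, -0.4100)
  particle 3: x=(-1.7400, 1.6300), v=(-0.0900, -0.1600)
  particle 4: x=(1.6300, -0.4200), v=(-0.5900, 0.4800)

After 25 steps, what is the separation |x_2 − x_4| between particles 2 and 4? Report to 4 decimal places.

step 0: x0=(0.0600, 1.1600) x1=(-1.7000, -1.7600) x2=(1.7100, -0.7600) x3=(-1.7400, 1.6300) x4=(1.6300, -0.4200)
step 1: x0=(0.0602, 1.1699) x1=(-1.6803, -1.7531) x2=(1.6969, -0.7678) x3=(-1.7395, 1.6245) x4=(1.6148, -0.4092)
step 2: x0=(0.0602, 1.1780) x1=(-1.6546, -1.7400) x2=(1.6812, -0.7749) x3=(-1.7343, 1.6144) x4=(1.5930, -0.3962)
step 3: x0=(0.0602, 1.1843) x1=(-1.6230, -1.7208) x2=(1.6628, -0.7812) x3=(-1.7246, 1.5999) x4=(1.5646, -0.3809)
step 4: x0=(0.0600, 1.1888) x1=(-1.5856, -1.6955) x2=(1.6420, -0.7867) x3=(-1.7103, 1.5808) x4=(1.5298, -0.3635)
step 5: x0=(0.0598, 1.1916) x1=(-1.5426, -1.6643) x2=(1.6186, -0.7914) x3=(-1.6916, 1.5574) x4=(1.4888, -0.3440)
step 6: x0=(0.0594, 1.1926) x1=(-1.4942, -1.6272) x2=(1.5928, -0.7952) x3=(-1.6684, 1.5297) x4=(1.4417, -0.3225)
step 7: x0=(0.0590, 1.1918) x1=(-1.4406, -1.5845) x2=(1.5647, -0.7982) x3=(-1.6410, 1.4979) x4=(1.3887, -0.2991)
step 8: x0=(0.0585, 1.1893) x1=(-1.3821, -1.5364) x2=(1.5342, -0.8003) x3=(-1.6093, 1.4620) x4=(1.3302, -0.2739)
step 9: x0=(0.0579, 1.1851) x1=(-1.3190, -1.4830) x2=(1.5015, -0.8015) x3=(-1.5736, 1.4222) x4=(1.2663, -0.2470)
step 10: x0=(0.0573, 1.1794) x1=(-1.2516, -1.4246) x2=(1.4666, -0.8018) x3=(-1.5340, 1.3788) x4=(1.1975, -0.2186)
step 11: x0=(0.0566, 1.1720) x1=(-1.1801, -1.3614) x2=(1.4297, -0.8012) x3=(-1.4907, 1.3318) x4=(1.1240, -0.1887)
step 12: x0=(0.0559, 1.1631) x1=(-1.1048, -1.2937) x2=(1.3909, -0.7997) x3=(-1.4437, 1.2814) x4=(1.0463, -0.1575)
step 13: x0=(0.0551, 1.1527) x1=(-1.0262, -1.2219) x2=(1.3501, -0.7972) x3=(-1.3934, 1.2280) x4=(0.9647, -0.1252)
step 14: x0=(0.0543, 1.1409) x1=(-0.9446, -1.1462) x2=(1.3076, -0.7938) x3=(-1.3399, 1.1716) x4=(0.8795, -0.0918)
step 15: x0=(0.0534, 1.1278) x1=(-0.8604, -1.0669) x2=(1.2634, -0.7894) x3=(-1.2834, 1.1125) x4=(0.7914, -0.0576)
step 16: x0=(0.0526, 1.1134) x1=(-0.7738, -0.9845) x2=(1.2176, -0.7840) x3=(-1.2242, 1.0510) x4=(0.7006, -0.0227)
step 17: x0=(0.0518, 1.0978) x1=(-0.6853, -0.8993) x2=(1.1704, -0.7777) x3=(-1.1624, 0.9872) x4=(0.6076, 0.0127)
step 18: x0=(0.0511, 1.0812) x1=(-0.5953, -0.8116) x2=(1.1219, -0.7705) x3=(-1.0984, 0.9214) x4=(0.5129, 0.0486)
step 19: x0=(0.0504, 1.0636) x1=(-0.5041, -0.7219) x2=(1.0721, -0.7623) x3=(-1.0324, 0.8539) x4=(0.4169, 0.0848)
step 20: x0=(0.0498, 1.0451) x1=(-0.4121, -0.6305) x2=(1.0212, -0.7532) x3=(-0.9647, 0.7849) x4=(0.3201, 0.1212)
step 21: x0=(0.0493, 1.0259) x1=(-0.3195, -0.5378) x2=(0.9692, -0.7432) x3=(-0.8955, 0.7146) x4=(0.2229, 0.1575)
step 22: x0=(0.0489, 1.0060) x1=(-0.2266, -0.4442) x2=(0.9164, -0.7323) x3=(-0.8251, 0.6433) x4=(0.1256, 0.1939)
step 23: x0=(0.0486, 0.9855) x1=(-0.1338, -0.3502) x2=(0.8629, -0.7206) x3=(-0.7538, 0.5712) x4=(0.0285, 0.2301)
step 24: x0=(0.0486, 0.9646) x1=(-0.0409, -0.2561) x2=(0.8086, -0.7082) x3=(-0.6820, 0.4984) x4=(-0.0681, 0.2662)
step 25: x0=(0.0488, 0.9434) x1=(0.0520, -0.1621) x2=(0.7538, -0.6950) x3=(-0.6098, 0.4253) x4=(-0.1642, 0.3020)

1.3552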